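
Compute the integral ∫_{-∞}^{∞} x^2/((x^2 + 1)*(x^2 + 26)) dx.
Let f(z) = z^2/((z^2 + 1)*(z^2 + 26)). The denominator has no real zeros and deg Q - deg P = 2 ≥ 2, so the integral of f over the upper semicircle |z| = R tends to 0 as R → ∞. Closing the contour in the upper half-plane,
  ∫_{-∞}^{∞} f(x) dx = 2πi · Σ Res(f, z_k)  over the poles with Im z_k > 0.

Zeros of the denominator: z^2 + 26 = 0 gives z = ±sqrt(26)*I; z^2 + 1 = 0 gives z = ±I.
Upper half-plane: z = I, z = sqrt(26)*I (simple).

Each pole is a simple zero of Q(z) = z^4 + 27*z^2 + 26, so Res(f, z₀) = P(z₀)/Q'(z₀) with P(z) = z^2, Q'(z) = 4*z^3 + 54*z:
  Res(f, I) = (-1)/(50*I) = I/50
  Res(f, sqrt(26)*I) = (-26)/(-50*sqrt(26)*I) = -sqrt(26)*I/50

Sum of residues: I*(1 - sqrt(26))/50
∫_{-∞}^{∞} f(x) dx = 2πi · (I*(1 - sqrt(26))/50) = pi*(-1 + sqrt(26))/25

Final answer: pi*(-1 + sqrt(26))/25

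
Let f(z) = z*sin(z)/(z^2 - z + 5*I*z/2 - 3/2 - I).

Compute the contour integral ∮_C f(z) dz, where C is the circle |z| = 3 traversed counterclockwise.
By the residue theorem, ∮_C f(z) dz = 2πi · (sum of the residues of f at the poles inside |z| = 3).

The denominator factors as (z - 1 + 3*I/2)*(z + I), so the singularities of f are simple poles at z = 1 - 3*I/2, z = -I.
  |1 - 3*I/2|² = 13/4 < 9 = 3², so this pole is inside the contour.
  |-I|² = 1 < 9 = 3², so this pole is inside the contour.

With P(z) = z*sin(z) and Q(z) = z^2 - z + 5*I*z/2 - 3/2 - I, each pole is simple, so Res(f, z₀) = P(z₀)/Q'(z₀) with Q'(z) = 2*z - 1 + 5*I/2.
  Res(f, 1 - 3*I/2) = P(1 - 3*I/2)/Q'(1 - 3*I/2) = ((1 - 3*I/2)*sin(1 - 3*I/2))/(1 - I/2) = (7/5 - 4*I/5)*sin(1 - 3*I/2)
  Res(f, -I) = P(-I)/Q'(-I) = (-sinh(1))/(-1 + I/2) = (4/5 + 2*I/5)*sinh(1)

Sum of residues inside C: (7/5 - 4*I/5)*sin(1 - 3*I/2) + (4/5 + 2*I/5)*sinh(1)
∮_C f(z) dz = 2πi · ((7/5 - 4*I/5)*sin(1 - 3*I/2) + (4/5 + 2*I/5)*sinh(1)) = pi*(-4/5 + 8*I/5)*sinh(1) + pi*(8/5 + 14*I/5)*sin(1 - 3*I/2)

Final answer: pi*(-4/5 + 8*I/5)*sinh(1) + pi*(8/5 + 14*I/5)*sin(1 - 3*I/2)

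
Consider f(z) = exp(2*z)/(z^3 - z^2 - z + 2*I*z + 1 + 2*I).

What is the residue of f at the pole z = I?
Write f(z) = P(z)/Q(z) with P(z) = exp(2*z) and Q(z) = z^3 - z^2 - z + 2*I*z + 1 + 2*I.
The denominator factors as Q(z) = (z - I)*(z - 2 + I)*(z + 1), so z = I is a simple zero of Q and P is analytic there; z = I is therefore a simple pole and
  Res(f, z₀) = P(z₀)/Q'(z₀).

Q'(z) = 3*z^2 - 2*z - 1 + 2*I, so Q'(I) = -4.
P(I) = exp(2*I).

Res(f, I) = (exp(2*I))/(-4) = -exp(2*I)/4

Final answer: -exp(2*I)/4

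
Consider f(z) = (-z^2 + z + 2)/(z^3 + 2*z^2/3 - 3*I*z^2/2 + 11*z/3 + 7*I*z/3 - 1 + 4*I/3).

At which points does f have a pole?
{-1 + 3*I, -I/2, 1/3 - I}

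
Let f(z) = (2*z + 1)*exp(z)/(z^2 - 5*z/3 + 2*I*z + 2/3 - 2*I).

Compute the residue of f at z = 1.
exp(1)*(9/37 - 54*I/37)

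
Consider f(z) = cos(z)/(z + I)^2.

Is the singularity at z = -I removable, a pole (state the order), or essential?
pole of order 2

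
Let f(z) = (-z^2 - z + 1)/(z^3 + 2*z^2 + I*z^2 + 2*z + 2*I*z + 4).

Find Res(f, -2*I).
Write f(z) = P(z)/Q(z) with P(z) = -z^2 - z + 1 and Q(z) = z^3 + 2*z^2 + I*z^2 + 2*z + 2*I*z + 4.
The denominator factors as Q(z) = (z + 2*I)*(z - I)*(z + 2), so z = -2*I is a simple zero of Q and P is analytic there; z = -2*I is therefore a simple pole and
  Res(f, z₀) = P(z₀)/Q'(z₀).

Q'(z) = 3*z^2 + 4*z + 2*I*z + 2 + 2*I, so Q'(-2*I) = -6 - 6*I.
P(-2*I) = 5 + 2*I.

Res(f, -2*I) = (5 + 2*I)/(-6 - 6*I) = -7/12 + I/4

Final answer: -7/12 + I/4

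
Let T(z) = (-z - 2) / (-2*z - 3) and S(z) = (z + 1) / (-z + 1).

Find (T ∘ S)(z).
(T ∘ S)(z) = T(S(z)) = ((-1)*S(z) + (-2))/((-2)*S(z) + (-3)). Multiply numerator and denominator by -z + 1:
  numerator:   (-1)*(z + 1) + (-2)*(-z + 1) = z - 3
  denominator: (-2)*(z + 1) + (-3)*(-z + 1) = z - 5
(T ∘ S)(z) = (z - 3)/(z - 5)

Final answer: (z - 3)/(z - 5)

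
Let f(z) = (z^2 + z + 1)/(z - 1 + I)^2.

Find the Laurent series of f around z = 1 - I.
Put w = z - (1 - I), i.e. z = w + 1 - I. The denominator is w^2, so it suffices to rewrite the numerator in powers of w.

P(z) = z^2 + z + 1
P(w + 1 - I) = 2 - 3*I + (3 - 2*I)*w + w^2

Dividing each term by w^2:
  f = (2 - 3*I)/w^2 + (3 - 2*I)/w + 1

Substituting back w = z - 1 + I:
  f(z) = (2 - 3*I)/(z - 1 + I)^2 + (3 - 2*I)/(z - 1 + I) + 1

The series is finite because the numerator is a polynomial; the negative powers form the principal part, and the coefficient of 1/(z - 1 + I) gives Res(f, 1 - I) = 3 - 2*I.

Final answer: (2 - 3*I)/(z - 1 + I)^2 + (3 - 2*I)/(z - 1 + I) + 1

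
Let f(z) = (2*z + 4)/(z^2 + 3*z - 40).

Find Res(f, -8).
Write f(z) = P(z)/Q(z) with P(z) = 2*z + 4 and Q(z) = z^2 + 3*z - 40.
The denominator factors as Q(z) = (z - 5)*(z + 8), so z = -8 is a simple zero of Q and P is analytic there; z = -8 is therefore a simple pole and
  Res(f, z₀) = P(z₀)/Q'(z₀).

Q'(z) = 2*z + 3, so Q'(-8) = -13.
P(-8) = -12.

Res(f, -8) = (-12)/(-13) = 12/13

Final answer: 12/13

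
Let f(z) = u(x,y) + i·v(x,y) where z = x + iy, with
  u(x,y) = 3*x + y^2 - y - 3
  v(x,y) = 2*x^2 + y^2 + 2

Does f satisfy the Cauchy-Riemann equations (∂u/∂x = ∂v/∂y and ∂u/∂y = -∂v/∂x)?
∂u/∂x = 3
∂v/∂y = 2*y
∂u/∂y = 2*y - 1
∂v/∂x = 4*x
∂u/∂x ≠ ∂v/∂y and ∂u/∂y ≠ -∂v/∂x; the Cauchy-Riemann equations are not satisfied, so f is not analytic.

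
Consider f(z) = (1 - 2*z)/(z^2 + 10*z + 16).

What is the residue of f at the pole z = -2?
5/6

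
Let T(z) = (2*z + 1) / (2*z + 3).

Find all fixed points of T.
T(z) = z means 2*z + 1 = z*(2*z + 3), i.e.
  2*z^2 + z - 1 = 0.
Discriminant: (1)^2 - 4*(2)*(-1) = 9, so the roots are real.
  z = (-1 ± sqrt(9))/(2*(2))
Fixed points: {-1, 1/2}

Final answer: {-1, 1/2}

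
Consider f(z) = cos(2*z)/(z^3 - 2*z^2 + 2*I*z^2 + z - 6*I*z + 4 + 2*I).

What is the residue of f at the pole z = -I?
Write f(z) = P(z)/Q(z) with P(z) = cos(2*z) and Q(z) = z^3 - 2*z^2 + 2*I*z^2 + z - 6*I*z + 4 + 2*I.
The denominator factors as Q(z) = (z + I)*(z + 2*I)*(z - 2 - I), so z = -I is a simple zero of Q and P is analytic there; z = -I is therefore a simple pole and
  Res(f, z₀) = P(z₀)/Q'(z₀).

Q'(z) = 3*z^2 - 4*z + 4*I*z + 1 - 6*I, so Q'(-I) = 2 - 2*I.
P(-I) = cosh(2).

Res(f, -I) = (cosh(2))/(2 - 2*I) = (1/4 + I/4)*cosh(2)

Final answer: (1/4 + I/4)*cosh(2)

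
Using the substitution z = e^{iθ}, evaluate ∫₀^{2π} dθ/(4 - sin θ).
2*sqrt(15)*pi/15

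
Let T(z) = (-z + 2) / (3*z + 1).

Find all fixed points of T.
T(z) = z means -z + 2 = z*(3*z + 1), i.e.
  3*z^2 + 2*z - 2 = 0.
Discriminant: (2)^2 - 4*(3)*(-2) = 28, so the roots are real.
  z = (-2 ± sqrt(28))/(2*(3))
Fixed points: {-sqrt(7)/3 - 1/3, -1/3 + sqrt(7)/3}

Final answer: {-sqrt(7)/3 - 1/3, -1/3 + sqrt(7)/3}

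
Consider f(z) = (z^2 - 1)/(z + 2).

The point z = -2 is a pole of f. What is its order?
Factor the denominator:
  z + 2 = (z + 2)

The numerator P(z) = z^2 - 1 has P(-2) = 3 ≠ 0, so no factor of (z + 2) cancels.
Near z = -2 we can therefore write f(z) = g(z)/(z + 2) with g analytic at -2 and g(-2) ≠ 0 (g is just the numerator).

Hence z = -2 is a pole of order 1.

Final answer: 1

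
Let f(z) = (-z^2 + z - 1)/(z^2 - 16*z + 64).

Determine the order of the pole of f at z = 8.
2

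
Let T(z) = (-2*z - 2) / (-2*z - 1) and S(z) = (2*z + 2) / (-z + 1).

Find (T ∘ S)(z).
(2*z + 6)/(3*z + 5)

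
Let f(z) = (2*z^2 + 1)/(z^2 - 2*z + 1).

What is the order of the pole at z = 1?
2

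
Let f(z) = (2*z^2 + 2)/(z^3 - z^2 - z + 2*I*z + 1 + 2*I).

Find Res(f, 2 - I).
Write f(z) = P(z)/Q(z) with P(z) = 2*z^2 + 2 and Q(z) = z^3 - z^2 - z + 2*I*z + 1 + 2*I.
The denominator factors as Q(z) = (z - 2 + I)*(z - I)*(z + 1), so z = 2 - I is a simple zero of Q and P is analytic there; z = 2 - I is therefore a simple pole and
  Res(f, z₀) = P(z₀)/Q'(z₀).

Q'(z) = 3*z^2 - 2*z - 1 + 2*I, so Q'(2 - I) = 4 - 8*I.
P(2 - I) = 8 - 8*I.

Res(f, 2 - I) = (8 - 8*I)/(4 - 8*I) = 6/5 + 2*I/5

Final answer: 6/5 + 2*I/5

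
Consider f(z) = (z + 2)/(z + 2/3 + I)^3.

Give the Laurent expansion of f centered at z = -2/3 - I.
(4/3 - I)/(z + 2/3 + I)^3 + 1/(z + 2/3 + I)^2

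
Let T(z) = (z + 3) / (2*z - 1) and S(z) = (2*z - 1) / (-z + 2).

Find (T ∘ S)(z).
(T ∘ S)(z) = T(S(z)) = ((1)*S(z) + (3))/((2)*S(z) + (-1)). Multiply numerator and denominator by -z + 2:
  numerator:   (1)*(2*z - 1) + (3)*(-z + 2) = -z + 5
  denominator: (2)*(2*z - 1) + (-1)*(-z + 2) = 5*z - 4
(T ∘ S)(z) = (-z + 5)/(5*z - 4)

Final answer: (-z + 5)/(5*z - 4)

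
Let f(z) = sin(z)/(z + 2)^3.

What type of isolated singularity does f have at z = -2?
Write f(z) = g(z)/(z + 2)^3 with g(z) = sin(z).
g is entire and g(-2) = -sin(2) ≠ 0, so no factor of (z + 2) cancels: the Laurent expansion of f about z = -2 starts at the power -3, i.e. lim_{z→z₀} (z - z₀)^3 f(z) = -sin(2) is finite and nonzero.
So z = -2 is a pole of order 3.

Final answer: pole of order 3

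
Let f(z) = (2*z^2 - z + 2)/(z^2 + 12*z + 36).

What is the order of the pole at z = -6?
Factor the denominator:
  z^2 + 12*z + 36 = (z + 6)^2

The numerator P(z) = 2*z^2 - z + 2 has P(-6) = 80 ≠ 0, so no factor of (z + 6) cancels.
Near z = -6 we can therefore write f(z) = g(z)/(z + 6)^2 with g analytic at -6 and g(-6) ≠ 0 (g is just the numerator).

Hence z = -6 is a pole of order 2.

Final answer: 2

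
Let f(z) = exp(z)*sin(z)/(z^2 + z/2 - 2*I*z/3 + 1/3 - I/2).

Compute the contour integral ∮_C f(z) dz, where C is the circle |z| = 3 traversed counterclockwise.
By the residue theorem, ∮_C f(z) dz = 2πi · (sum of the residues of f at the poles inside |z| = 3).

The denominator factors as (z + 1/2 + I/3)*(z - I), so the singularities of f are simple poles at z = -1/2 - I/3, z = I.
  |-1/2 - I/3|² = 13/36 < 9 = 3², so this pole is inside the contour.
  |I|² = 1 < 9 = 3², so this pole is inside the contour.

With P(z) = exp(z)*sin(z) and Q(z) = z^2 + z/2 - 2*I*z/3 + 1/3 - I/2, each pole is simple, so Res(f, z₀) = P(z₀)/Q'(z₀) with Q'(z) = 2*z + 1/2 - 2*I/3.
  Res(f, -1/2 - I/3) = P(-1/2 - I/3)/Q'(-1/2 - I/3) = (-exp(-1/2 - I/3)*sin(1/2 + I/3))/(-1/2 - 4*I/3) = (18/73 - 48*I/73)*exp(-1/2 - I/3)*sin(1/2 + I/3)
  Res(f, I) = P(I)/Q'(I) = (I*exp(I)*sinh(1))/(1/2 + 4*I/3) = (48/73 + 18*I/73)*exp(I)*sinh(1)

Sum of residues inside C: (18/73 - 48*I/73)*exp(-1/2 - I/3)*sin(1/2 + I/3) + (48/73 + 18*I/73)*exp(I)*sinh(1)
∮_C f(z) dz = 2πi · ((18/73 - 48*I/73)*exp(-1/2 - I/3)*sin(1/2 + I/3) + (48/73 + 18*I/73)*exp(I)*sinh(1)) = pi*(96/73 + 36*I/73)*exp(-1/2 - I/3)*sin(1/2 + I/3) + pi*(-36/73 + 96*I/73)*exp(I)*sinh(1)

Final answer: pi*(96/73 + 36*I/73)*exp(-1/2 - I/3)*sin(1/2 + I/3) + pi*(-36/73 + 96*I/73)*exp(I)*sinh(1)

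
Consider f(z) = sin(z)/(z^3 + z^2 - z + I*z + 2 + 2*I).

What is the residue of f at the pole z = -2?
Write f(z) = P(z)/Q(z) with P(z) = sin(z) and Q(z) = z^3 + z^2 - z + I*z + 2 + 2*I.
The denominator factors as Q(z) = (z - I)*(z - 1 + I)*(z + 2), so z = -2 is a simple zero of Q and P is analytic there; z = -2 is therefore a simple pole and
  Res(f, z₀) = P(z₀)/Q'(z₀).

Q'(z) = 3*z^2 + 2*z - 1 + I, so Q'(-2) = 7 + I.
P(-2) = -sin(2).

Res(f, -2) = (-sin(2))/(7 + I) = (-7/50 + I/50)*sin(2)

Final answer: (-7/50 + I/50)*sin(2)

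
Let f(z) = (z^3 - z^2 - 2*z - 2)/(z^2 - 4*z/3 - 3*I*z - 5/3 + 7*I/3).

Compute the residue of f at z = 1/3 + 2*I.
-878/117 + 302*I/39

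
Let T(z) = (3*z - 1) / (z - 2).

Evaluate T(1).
-2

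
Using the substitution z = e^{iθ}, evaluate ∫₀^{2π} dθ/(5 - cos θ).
sqrt(6)*pi/6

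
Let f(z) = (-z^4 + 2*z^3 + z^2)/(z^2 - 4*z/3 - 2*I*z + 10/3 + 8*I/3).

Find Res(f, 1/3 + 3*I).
Write f(z) = P(z)/Q(z) with P(z) = -z^4 + 2*z^3 + z^2 and Q(z) = z^2 - 4*z/3 - 2*I*z + 10/3 + 8*I/3.
The denominator factors as Q(z) = (z - 1/3 - 3*I)*(z - 1 + I), so z = 1/3 + 3*I is a simple zero of Q and P is analytic there; z = 1/3 + 3*I is therefore a simple pole and
  Res(f, z₀) = P(z₀)/Q'(z₀).

Q'(z) = 2*z - 4/3 - 2*I, so Q'(1/3 + 3*I) = -2/3 + 4*I.
P(1/3 + 3*I) = -8248/81 - 130*I/9.

Res(f, 1/3 + 3*I) = (-8248/81 - 130*I/9)/(-2/3 + 4*I) = 614/999 + 8443*I/333

Final answer: 614/999 + 8443*I/333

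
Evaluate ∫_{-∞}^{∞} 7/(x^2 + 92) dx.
Let f(z) = 7/(z^2 + 92). The denominator has no real zeros and deg Q - deg P = 2 ≥ 2, so the integral of f over the upper semicircle |z| = R tends to 0 as R → ∞. Closing the contour in the upper half-plane,
  ∫_{-∞}^{∞} f(x) dx = 2πi · Σ Res(f, z_k)  over the poles with Im z_k > 0.

Zeros of the denominator: z^2 + 92 = 0 gives z = ±2*sqrt(23)*I.
Upper half-plane: z = 2*sqrt(23)*I (simple).

Each pole is a simple zero of Q(z) = z^2 + 92, so Res(f, z₀) = P(z₀)/Q'(z₀) with P(z) = 7, Q'(z) = 2*z:
  Res(f, 2*sqrt(23)*I) = (7)/(4*sqrt(23)*I) = -7*sqrt(23)*I/92

∫_{-∞}^{∞} f(x) dx = 2πi · (-7*sqrt(23)*I/92) = 7*sqrt(23)*pi/46

Final answer: 7*sqrt(23)*pi/46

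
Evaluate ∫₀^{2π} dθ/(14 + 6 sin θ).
Call the integral J. The integrand is 2π-periodic and we integrate over a full period, so shifting θ does not change the value (θ → θ + π/2 turns sin θ into cos θ). Hence
  J = ∫₀^{2π} dθ/(14 + 6 cos θ).
Put z = e^{iθ}: then cos θ = (z + 1/z)/2, dθ = dz/(iz), and z runs once counterclockwise around |z| = 1:
  J = ∮_{|z|=1} 1/(14 + 6*(z + 1/z)/2) · dz/(iz) = (2/i) ∮_{|z|=1} dz/(6*z^2 + 28*z + 6).
The roots of 6*z^2 + 28*z + 6 are z = (-14 ± sqrt(14^2 - 6^2))/6, with sqrt(160) = 4*sqrt(10); their product is 1, so only z₊ = -7/3 + 2*sqrt(10)/3 lies inside the unit circle (z₋ = -7/3 - 2*sqrt(10)/3 lies outside).
z₊ is a simple zero of q(z) = 6*z^2 + 28*z + 6, so Res(1/q, z₊) = 1/q'(z₊) with q'(z) = 12*z + 28; and q'(z₊) = 6*(z₊ - z₋) = 8*sqrt(10).
Therefore J = (2/i) · 2πi · 1/(8*sqrt(10)) = 2*pi/(4*sqrt(10)) = sqrt(10)*pi/20

Final answer: sqrt(10)*pi/20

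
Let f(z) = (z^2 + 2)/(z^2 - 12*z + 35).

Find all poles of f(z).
The singularities of f are the zeros of the denominator. Factoring,
  z^2 - 12*z + 35 = (z - 5)*(z - 7)
so the candidates are z = 5, z = 7.

Check the numerator P(z) = z^2 + 2 at each one:
  P(5) = 27 ≠ 0, so z = 5 is a (simple) pole.
  P(7) = 51 ≠ 0, so z = 7 is a (simple) pole.

Poles of f: {5, 7}

Final answer: {5, 7}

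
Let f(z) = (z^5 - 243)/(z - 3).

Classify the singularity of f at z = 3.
The numerator vanishes at z = 3 ((3)^5 = 243), so it is divisible by z - 3:
  z^5 - 243 = (z - 3)*(z^4 + 3*z^3 + 9*z^2 + 27*z + 81)
Hence for z ≠ 3, f(z) = z^4 + 3*z^3 + 9*z^2 + 27*z + 81, a polynomial, and lim_{z→3} f(z) = 405 is finite.
So the singularity is removable.

Final answer: removable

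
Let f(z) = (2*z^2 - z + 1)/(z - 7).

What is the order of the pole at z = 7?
1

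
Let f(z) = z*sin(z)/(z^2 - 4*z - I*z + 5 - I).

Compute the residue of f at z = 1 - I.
Write f(z) = P(z)/Q(z) with P(z) = z*sin(z) and Q(z) = z^2 - 4*z - I*z + 5 - I.
The denominator factors as Q(z) = (z - 3 - 2*I)*(z - 1 + I), so z = 1 - I is a simple zero of Q and P is analytic there; z = 1 - I is therefore a simple pole and
  Res(f, z₀) = P(z₀)/Q'(z₀).

Q'(z) = 2*z - 4 - I, so Q'(1 - I) = -2 - 3*I.
P(1 - I) = (1 - I)*sin(1 - I).

Res(f, 1 - I) = ((1 - I)*sin(1 - I))/(-2 - 3*I) = (1/13 + 5*I/13)*sin(1 - I)

Final answer: (1/13 + 5*I/13)*sin(1 - I)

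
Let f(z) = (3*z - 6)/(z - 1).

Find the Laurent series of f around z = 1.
Put w = z - (1), i.e. z = w + 1. The denominator is w, so it suffices to rewrite the numerator in powers of w.

P(z) = 3*z - 6
P(w + 1) = -3 + 3*w

Dividing each term by w:
  f = -3/w + 3

Substituting back w = z - 1:
  f(z) = -3/(z - 1) + 3

The series is finite because the numerator is a polynomial; the negative powers form the principal part, and the coefficient of 1/(z - 1) gives Res(f, 1) = -3.

Final answer: -3/(z - 1) + 3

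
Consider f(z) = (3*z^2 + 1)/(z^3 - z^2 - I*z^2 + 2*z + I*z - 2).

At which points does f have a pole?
The singularities of f are the zeros of the denominator. Factoring,
  z^3 - z^2 - I*z^2 + 2*z + I*z - 2 = (z - 1)*(z + I)*(z - 2*I)
so the candidates are z = 1, z = -I, z = 2*I.

Check the numerator P(z) = 3*z^2 + 1 at each one:
  P(1) = 4 ≠ 0, so z = 1 is a (simple) pole.
  P(-I) = -2 ≠ 0, so z = -I is a (simple) pole.
  P(2*I) = -11 ≠ 0, so z = 2*I is a (simple) pole.

Poles of f: {-I, 2*I, 1}

Final answer: {-I, 2*I, 1}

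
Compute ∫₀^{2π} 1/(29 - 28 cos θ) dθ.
Call the integral J. The integrand is 2π-periodic and we integrate over a full period, so shifting θ does not change the value (θ → θ + π flips the sign of the trig term). Hence
  J = ∫₀^{2π} dθ/(29 + 28 cos θ).
Put z = e^{iθ}: then cos θ = (z + 1/z)/2, dθ = dz/(iz), and z runs once counterclockwise around |z| = 1:
  J = ∮_{|z|=1} 1/(29 + 28*(z + 1/z)/2) · dz/(iz) = (2/i) ∮_{|z|=1} dz/(28*z^2 + 58*z + 28).
The roots of 28*z^2 + 58*z + 28 are z = (-29 ± sqrt(29^2 - 28^2))/28, with sqrt(57) = sqrt(57); their product is 1, so only z₊ = -29/28 + sqrt(57)/28 lies inside the unit circle (z₋ = -29/28 - sqrt(57)/28 lies outside).
z₊ is a simple zero of q(z) = 28*z^2 + 58*z + 28, so Res(1/q, z₊) = 1/q'(z₊) with q'(z) = 56*z + 58; and q'(z₊) = 28*(z₊ - z₋) = 2*sqrt(57).
Therefore J = (2/i) · 2πi · 1/(2*sqrt(57)) = 2*pi/(sqrt(57)) = 2*sqrt(57)*pi/57

Final answer: 2*sqrt(57)*pi/57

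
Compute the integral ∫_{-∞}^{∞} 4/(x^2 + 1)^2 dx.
Let f(z) = 4/(z^2 + 1)^2. The denominator has no real zeros and deg Q - deg P = 4 ≥ 2, so the integral of f over the upper semicircle |z| = R tends to 0 as R → ∞. Closing the contour in the upper half-plane,
  ∫_{-∞}^{∞} f(x) dx = 2πi · Σ Res(f, z_k)  over the poles with Im z_k > 0.

Zeros of the denominator: z^2 + 1 = 0 gives z = ±I.
Upper half-plane: z = I (a pole of order 2).

Write f(z) = g(z)/(z - I)^2 with g(z) = 4/(z + I)^2. For a double pole, Res(f, z₀) = g'(z₀):
  g'(z) = -8/(z + I)^3
  Res(f, I) = g'(I) = -I

∫_{-∞}^{∞} f(x) dx = 2πi · (-I) = 2*pi

Final answer: 2*pi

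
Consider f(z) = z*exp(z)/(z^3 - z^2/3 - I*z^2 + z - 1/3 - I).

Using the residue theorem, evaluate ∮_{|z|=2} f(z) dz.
By the residue theorem, ∮_C f(z) dz = 2πi · (sum of the residues of f at the poles inside |z| = 2).

The denominator factors as (z - 1/3 - I)*(z - I)*(z + I), so the singularities of f are simple poles at z = 1/3 + I, z = I, z = -I.
  |1/3 + I|² = 10/9 < 4 = 2², so this pole is inside the contour.
  |I|² = 1 < 4 = 2², so this pole is inside the contour.
  |-I|² = 1 < 4 = 2², so this pole is inside the contour.

With P(z) = z*exp(z) and Q(z) = z^3 - z^2/3 - I*z^2 + z - 1/3 - I, each pole is simple, so Res(f, z₀) = P(z₀)/Q'(z₀) with Q'(z) = 3*z^2 - 2*z/3 - 2*I*z + 1.
  Res(f, 1/3 + I) = P(1/3 + I)/Q'(1/3 + I) = ((1/3 + I)*exp(1/3 + I))/(1/9 + 2*I/3) = (57/37 - 9*I/37)*exp(1/3 + I)
  Res(f, I) = P(I)/Q'(I) = (I*exp(I))/(-2*I/3) = -3*exp(I)/2
  Res(f, -I) = P(-I)/Q'(-I) = (-I*exp(-I))/(-4 + 2*I/3) = (-3/74 + 9*I/37)*exp(-I)

Sum of residues inside C: -3*exp(I)/2 + (-3/74 + 9*I/37)*exp(-I) + (57/37 - 9*I/37)*exp(1/3 + I)
∮_C f(z) dz = 2πi · (-3*exp(I)/2 + (-3/74 + 9*I/37)*exp(-I) + (57/37 - 9*I/37)*exp(1/3 + I)) = -3*I*pi*exp(I) + pi*(-18/37 - 3*I/37)*exp(-I) + pi*(18/37 + 114*I/37)*exp(1/3 + I)

Final answer: -3*I*pi*exp(I) + pi*(-18/37 - 3*I/37)*exp(-I) + pi*(18/37 + 114*I/37)*exp(1/3 + I)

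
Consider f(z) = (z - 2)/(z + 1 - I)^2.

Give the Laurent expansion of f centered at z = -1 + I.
Put w = z - (-1 + I), i.e. z = w - 1 + I. The denominator is w^2, so it suffices to rewrite the numerator in powers of w.

P(z) = z - 2
P(w - 1 + I) = -3 + I + w

Dividing each term by w^2:
  f = (-3 + I)/w^2 + 1/w

Substituting back w = z + 1 - I:
  f(z) = (-3 + I)/(z + 1 - I)^2 + 1/(z + 1 - I)

The series is finite because the numerator is a polynomial; the negative powers form the principal part, and the coefficient of 1/(z + 1 - I) gives Res(f, -1 + I) = 1.

Final answer: (-3 + I)/(z + 1 - I)^2 + 1/(z + 1 - I)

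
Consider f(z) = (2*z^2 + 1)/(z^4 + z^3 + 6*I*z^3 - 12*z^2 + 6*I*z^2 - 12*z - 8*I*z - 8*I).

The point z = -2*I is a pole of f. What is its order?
3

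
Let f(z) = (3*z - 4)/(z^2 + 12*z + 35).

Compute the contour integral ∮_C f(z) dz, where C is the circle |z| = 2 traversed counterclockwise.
0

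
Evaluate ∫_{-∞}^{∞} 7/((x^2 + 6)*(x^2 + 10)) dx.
7*pi*(-3*sqrt(10) + 5*sqrt(6))/120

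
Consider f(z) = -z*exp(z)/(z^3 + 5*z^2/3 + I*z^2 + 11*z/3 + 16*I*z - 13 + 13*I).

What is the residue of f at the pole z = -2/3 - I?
(669/9650 - 171*I/4825)*exp(-2/3 - I)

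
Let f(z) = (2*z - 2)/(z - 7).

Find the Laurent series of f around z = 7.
Put w = z - (7), i.e. z = w + 7. The denominator is w, so it suffices to rewrite the numerator in powers of w.

P(z) = 2*z - 2
P(w + 7) = 12 + 2*w

Dividing each term by w:
  f = 12/w + 2

Substituting back w = z - 7:
  f(z) = 12/(z - 7) + 2

The series is finite because the numerator is a polynomial; the negative powers form the principal part, and the coefficient of 1/(z - 7) gives Res(f, 7) = 12.

Final answer: 12/(z - 7) + 2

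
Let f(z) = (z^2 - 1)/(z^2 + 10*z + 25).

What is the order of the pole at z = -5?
2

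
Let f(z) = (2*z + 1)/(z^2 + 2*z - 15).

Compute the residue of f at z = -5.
Write f(z) = P(z)/Q(z) with P(z) = 2*z + 1 and Q(z) = z^2 + 2*z - 15.
The denominator factors as Q(z) = (z - 3)*(z + 5), so z = -5 is a simple zero of Q and P is analytic there; z = -5 is therefore a simple pole and
  Res(f, z₀) = P(z₀)/Q'(z₀).

Q'(z) = 2*z + 2, so Q'(-5) = -8.
P(-5) = -9.

Res(f, -5) = (-9)/(-8) = 9/8

Final answer: 9/8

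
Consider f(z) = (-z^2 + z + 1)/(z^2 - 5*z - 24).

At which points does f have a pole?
The singularities of f are the zeros of the denominator. Factoring,
  z^2 - 5*z - 24 = (z - 8)*(z + 3)
so the candidates are z = 8, z = -3.

Check the numerator P(z) = -z^2 + z + 1 at each one:
  P(8) = -55 ≠ 0, so z = 8 is a (simple) pole.
  P(-3) = -11 ≠ 0, so z = -3 is a (simple) pole.

Poles of f: {-3, 8}

Final answer: {-3, 8}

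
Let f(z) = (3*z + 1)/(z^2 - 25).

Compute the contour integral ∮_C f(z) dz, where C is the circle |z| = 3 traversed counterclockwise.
By the residue theorem, ∮_C f(z) dz = 2πi · (sum of the residues of f at the poles inside |z| = 3).

The denominator factors as (z + 5)*(z - 5), so the singularities of f are simple poles at z = -5, z = 5.
  |-5|² = 25 > 9 = 3², so this pole is outside the contour.
  |5|² = 25 > 9 = 3², so this pole is outside the contour.

No pole lies inside the contour, so f is analytic on and inside C and the integral is 0 (Cauchy's theorem).

Final answer: 0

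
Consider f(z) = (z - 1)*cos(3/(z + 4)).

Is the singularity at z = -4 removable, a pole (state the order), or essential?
Let u = z + 4. Then
  cos(3/u) = Σ_{k≥0} (-1)^k (3)^(2k)/((2k)!·u^(2k)) = 1 - 9/(2*u^2) + 27/(8*u^4) + ...
which has infinitely many negative powers of u, so cos(3/(z + 4)) has an essential singularity at z = -4.
The extra factor z - 1 is a nonzero polynomial; if the product had at most a pole at z = -4, dividing by that polynomial would leave cos(3/(z + 4)) with at most a pole too — contradiction. (Equivalently, the product's Laurent series still has infinitely many negative powers.)
So the singularity is essential.

Final answer: essential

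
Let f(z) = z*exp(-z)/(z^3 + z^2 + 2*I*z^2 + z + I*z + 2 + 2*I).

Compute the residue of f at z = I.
Write f(z) = P(z)/Q(z) with P(z) = z*exp(-z) and Q(z) = z^3 + z^2 + 2*I*z^2 + z + I*z + 2 + 2*I.
The denominator factors as Q(z) = (z - I)*(z + 1 + I)*(z + 2*I), so z = I is a simple zero of Q and P is analytic there; z = I is therefore a simple pole and
  Res(f, z₀) = P(z₀)/Q'(z₀).

Q'(z) = 3*z^2 + 2*z + 4*I*z + 1 + I, so Q'(I) = -6 + 3*I.
P(I) = I*exp(-I).

Res(f, I) = (I*exp(-I))/(-6 + 3*I) = (1/15 - 2*I/15)*exp(-I)

Final answer: (1/15 - 2*I/15)*exp(-I)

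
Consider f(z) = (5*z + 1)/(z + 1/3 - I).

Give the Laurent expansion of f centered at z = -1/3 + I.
Put w = z - (-1/3 + I), i.e. z = w - 1/3 + I. The denominator is w, so it suffices to rewrite the numerator in powers of w.

P(z) = 5*z + 1
P(w - 1/3 + I) = -2/3 + 5*I + 5*w

Dividing each term by w:
  f = (-2/3 + 5*I)/w + 5

Substituting back w = z + 1/3 - I:
  f(z) = (-2/3 + 5*I)/(z + 1/3 - I) + 5

The series is finite because the numerator is a polynomial; the negative powers form the principal part, and the coefficient of 1/(z + 1/3 - I) gives Res(f, -1/3 + I) = -2/3 + 5*I.

Final answer: (-2/3 + 5*I)/(z + 1/3 - I) + 5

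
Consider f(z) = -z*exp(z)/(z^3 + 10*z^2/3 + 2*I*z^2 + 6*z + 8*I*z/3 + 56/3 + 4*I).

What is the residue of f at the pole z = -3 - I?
Write f(z) = P(z)/Q(z) with P(z) = -z*exp(z) and Q(z) = z^3 + 10*z^2/3 + 2*I*z^2 + 6*z + 8*I*z/3 + 56/3 + 4*I.
The denominator factors as Q(z) = (z + 1/3 + 3*I)*(z - 2*I)*(z + 3 + I), so z = -3 - I is a simple zero of Q and P is analytic there; z = -3 - I is therefore a simple pole and
  Res(f, z₀) = P(z₀)/Q'(z₀).

Q'(z) = 3*z^2 + 20*z/3 + 4*I*z + 6 + 8*I/3, so Q'(-3 - I) = 14 + 2*I.
P(-3 - I) = (3 + I)*exp(-3 - I).

Res(f, -3 - I) = ((3 + I)*exp(-3 - I))/(14 + 2*I) = (11/50 + I/25)*exp(-3 - I)

Final answer: (11/50 + I/25)*exp(-3 - I)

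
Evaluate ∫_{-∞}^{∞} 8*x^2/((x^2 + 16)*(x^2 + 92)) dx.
Let f(z) = 8*z^2/((z^2 + 16)*(z^2 + 92)). The denominator has no real zeros and deg Q - deg P = 2 ≥ 2, so the integral of f over the upper semicircle |z| = R tends to 0 as R → ∞. Closing the contour in the upper half-plane,
  ∫_{-∞}^{∞} f(x) dx = 2πi · Σ Res(f, z_k)  over the poles with Im z_k > 0.

Zeros of the denominator: z^2 + 92 = 0 gives z = ±2*sqrt(23)*I; z^2 + 16 = 0 gives z = ±4*I.
Upper half-plane: z = 4*I, z = 2*sqrt(23)*I (simple).

Each pole is a simple zero of Q(z) = z^4 + 108*z^2 + 1472, so Res(f, z₀) = P(z₀)/Q'(z₀) with P(z) = 8*z^2, Q'(z) = 4*z^3 + 216*z:
  Res(f, 4*I) = (-128)/(608*I) = 4*I/19
  Res(f, 2*sqrt(23)*I) = (-736)/(-304*sqrt(23)*I) = -2*sqrt(23)*I/19

Sum of residues: 2*I*(2 - sqrt(23))/19
∫_{-∞}^{∞} f(x) dx = 2πi · (2*I*(2 - sqrt(23))/19) = 4*pi*(-2 + sqrt(23))/19

Final answer: 4*pi*(-2 + sqrt(23))/19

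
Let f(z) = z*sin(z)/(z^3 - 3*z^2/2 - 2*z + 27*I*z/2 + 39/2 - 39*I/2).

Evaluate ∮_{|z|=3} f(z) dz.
By the residue theorem, ∮_C f(z) dz = 2πi · (sum of the residues of f at the poles inside |z| = 3).

The denominator factors as (z + 3 - 2*I)*(z - 3 + 3*I)*(z - 3/2 - I), so the singularities of f are simple poles at z = -3 + 2*I, z = 3 - 3*I, z = 3/2 + I.
  |-3 + 2*I|² = 13 > 9 = 3², so this pole is outside the contour.
  |3 - 3*I|² = 18 > 9 = 3², so this pole is outside the contour.
  |3/2 + I|² = 13/4 < 9 = 3², so this pole is inside the contour.

With P(z) = z*sin(z) and Q(z) = z^3 - 3*z^2/2 - 2*z + 27*I*z/2 + 39/2 - 39*I/2, each pole is simple, so Res(f, z₀) = P(z₀)/Q'(z₀) with Q'(z) = 3*z^2 - 3*z - 2 + 27*I/2.
  Res(f, 3/2 + I) = P(3/2 + I)/Q'(3/2 + I) = ((3/2 + I)*sin(3/2 + I))/(-11/4 + 39*I/2) = (246/6205 - 512*I/6205)*sin(3/2 + I)

∮_C f(z) dz = 2πi · ((246/6205 - 512*I/6205)*sin(3/2 + I)) = pi*(1024/6205 + 492*I/6205)*sin(3/2 + I)

Final answer: pi*(1024/6205 + 492*I/6205)*sin(3/2 + I)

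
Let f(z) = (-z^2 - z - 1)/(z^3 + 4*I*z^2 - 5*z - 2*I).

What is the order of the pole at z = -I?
2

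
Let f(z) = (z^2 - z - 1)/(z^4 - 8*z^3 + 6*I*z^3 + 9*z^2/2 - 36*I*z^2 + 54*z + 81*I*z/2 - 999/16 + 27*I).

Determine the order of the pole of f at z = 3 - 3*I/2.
Factor the denominator:
  z^4 - 8*z^3 + 6*I*z^3 + 9*z^2/2 - 36*I*z^2 + 54*z + 81*I*z/2 - 999/16 + 27*I = (z - 3 + 3*I/2)^3*(z + 1 + 3*I/2)

The numerator P(z) = z^2 - z - 1 has P(3 - 3*I/2) = 11/4 - 15*I/2 ≠ 0, so no factor of (z - 3 + 3*I/2) cancels.
Near z = 3 - 3*I/2 we can therefore write f(z) = g(z)/(z - 3 + 3*I/2)^3 with g analytic at 3 - 3*I/2 and g(3 - 3*I/2) ≠ 0 (g is the numerator divided by the remaining denominator factors).

Hence z = 3 - 3*I/2 is a pole of order 3.

Final answer: 3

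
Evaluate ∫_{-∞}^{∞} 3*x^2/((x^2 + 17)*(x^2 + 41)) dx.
pi*(-sqrt(17) + sqrt(41))/8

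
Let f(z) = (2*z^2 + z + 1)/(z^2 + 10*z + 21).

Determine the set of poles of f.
The singularities of f are the zeros of the denominator. Factoring,
  z^2 + 10*z + 21 = (z + 7)*(z + 3)
so the candidates are z = -7, z = -3.

Check the numerator P(z) = 2*z^2 + z + 1 at each one:
  P(-7) = 92 ≠ 0, so z = -7 is a (simple) pole.
  P(-3) = 16 ≠ 0, so z = -3 is a (simple) pole.

Poles of f: {-7, -3}

Final answer: {-7, -3}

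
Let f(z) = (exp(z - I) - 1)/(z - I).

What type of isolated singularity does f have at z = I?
Let u = z - I. The exponent is z - I = u, so
  f = (e^(u) - 1)/u = ((u) + (u)^2/2 + (u)^3/6 + ...)/u = 1 + (1/2)*u + (1/6)*u^2 + ...
The Laurent expansion about u = 0 has no negative powers; equivalently lim_{z→I} f(z) = 1 exists and is finite.
So the singularity is removable.

Final answer: removable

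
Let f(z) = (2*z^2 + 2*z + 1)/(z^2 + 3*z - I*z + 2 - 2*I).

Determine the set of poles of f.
The singularities of f are the zeros of the denominator. Factoring,
  z^2 + 3*z - I*z + 2 - 2*I = (z + 2)*(z + 1 - I)
so the candidates are z = -2, z = -1 + I.

Check the numerator P(z) = 2*z^2 + 2*z + 1 at each one:
  P(-2) = 5 ≠ 0, so z = -2 is a (simple) pole.
  P(-1 + I) = -1 - 2*I ≠ 0, so z = -1 + I is a (simple) pole.

Poles of f: {-2, -1 + I}

Final answer: {-2, -1 + I}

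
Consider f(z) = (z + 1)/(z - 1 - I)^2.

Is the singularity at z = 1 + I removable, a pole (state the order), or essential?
pole of order 2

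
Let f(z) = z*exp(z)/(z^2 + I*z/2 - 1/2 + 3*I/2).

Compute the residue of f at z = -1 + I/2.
Write f(z) = P(z)/Q(z) with P(z) = z*exp(z) and Q(z) = z^2 + I*z/2 - 1/2 + 3*I/2.
The denominator factors as Q(z) = (z - 1 + I)*(z + 1 - I/2), so z = -1 + I/2 is a simple zero of Q and P is analytic there; z = -1 + I/2 is therefore a simple pole and
  Res(f, z₀) = P(z₀)/Q'(z₀).

Q'(z) = 2*z + I/2, so Q'(-1 + I/2) = -2 + 3*I/2.
P(-1 + I/2) = (-1 + I/2)*exp(-1 + I/2).

Res(f, -1 + I/2) = ((-1 + I/2)*exp(-1 + I/2))/(-2 + 3*I/2) = (11/25 + 2*I/25)*exp(-1 + I/2)

Final answer: (11/25 + 2*I/25)*exp(-1 + I/2)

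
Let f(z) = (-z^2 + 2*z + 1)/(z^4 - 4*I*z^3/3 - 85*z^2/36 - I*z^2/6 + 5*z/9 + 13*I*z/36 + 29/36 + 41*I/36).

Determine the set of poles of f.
The singularities of f are the zeros of the denominator. Factoring,
  z^4 - 4*I*z^3/3 - 85*z^2/36 - I*z^2/6 + 5*z/9 + 13*I*z/36 + 29/36 + 41*I/36 = (z + 3/2 - 2*I/3)*(z - 1 - I)*(z + 1/2 + I/3)*(z - 1)
so the candidates are z = -3/2 + 2*I/3, z = 1 + I, z = -1/2 - I/3, z = 1.

Check the numerator P(z) = -z^2 + 2*z + 1 at each one:
  P(-3/2 + 2*I/3) = -137/36 + 10*I/3 ≠ 0, so z = -3/2 + 2*I/3 is a (simple) pole.
  P(1 + I) = 3 ≠ 0, so z = 1 + I is a (simple) pole.
  P(-1/2 - I/3) = -5/36 - I ≠ 0, so z = -1/2 - I/3 is a (simple) pole.
  P(1) = 2 ≠ 0, so z = 1 is a (simple) pole.

Poles of f: {-3/2 + 2*I/3, -1/2 - I/3, 1, 1 + I}

Final answer: {-3/2 + 2*I/3, -1/2 - I/3, 1, 1 + I}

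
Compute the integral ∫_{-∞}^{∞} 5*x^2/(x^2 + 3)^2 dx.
Let f(z) = 5*z^2/(z^2 + 3)^2. The denominator has no real zeros and deg Q - deg P = 2 ≥ 2, so the integral of f over the upper semicircle |z| = R tends to 0 as R → ∞. Closing the contour in the upper half-plane,
  ∫_{-∞}^{∞} f(x) dx = 2πi · Σ Res(f, z_k)  over the poles with Im z_k > 0.

Zeros of the denominator: z^2 + 3 = 0 gives z = ±sqrt(3)*I.
Upper half-plane: z = sqrt(3)*I (a pole of order 2).

Write f(z) = g(z)/(z - sqrt(3)*I)^2 with g(z) = 5*z^2/(z + sqrt(3)*I)^2. For a double pole, Res(f, z₀) = g'(z₀):
  g'(z) = 10*sqrt(3)*I*z/(z + sqrt(3)*I)^3
  Res(f, sqrt(3)*I) = g'(sqrt(3)*I) = -5*sqrt(3)*I/12

∫_{-∞}^{∞} f(x) dx = 2πi · (-5*sqrt(3)*I/12) = 5*sqrt(3)*pi/6

Final answer: 5*sqrt(3)*pi/6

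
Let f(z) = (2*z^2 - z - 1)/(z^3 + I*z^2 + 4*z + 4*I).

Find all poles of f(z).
The singularities of f are the zeros of the denominator. Factoring,
  z^3 + I*z^2 + 4*z + 4*I = (z - 2*I)*(z + 2*I)*(z + I)
so the candidates are z = 2*I, z = -2*I, z = -I.

Check the numerator P(z) = 2*z^2 - z - 1 at each one:
  P(2*I) = -9 - 2*I ≠ 0, so z = 2*I is a (simple) pole.
  P(-2*I) = -9 + 2*I ≠ 0, so z = -2*I is a (simple) pole.
  P(-I) = -3 + I ≠ 0, so z = -I is a (simple) pole.

Poles of f: {-2*I, -I, 2*I}

Final answer: {-2*I, -I, 2*I}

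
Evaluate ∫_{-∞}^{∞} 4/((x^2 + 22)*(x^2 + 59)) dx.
Let f(z) = 4/((z^2 + 22)*(z^2 + 59)). The denominator has no real zeros and deg Q - deg P = 4 ≥ 2, so the integral of f over the upper semicircle |z| = R tends to 0 as R → ∞. Closing the contour in the upper half-plane,
  ∫_{-∞}^{∞} f(x) dx = 2πi · Σ Res(f, z_k)  over the poles with Im z_k > 0.

Zeros of the denominator: z^2 + 22 = 0 gives z = ±sqrt(22)*I; z^2 + 59 = 0 gives z = ±sqrt(59)*I.
Upper half-plane: z = sqrt(22)*I, z = sqrt(59)*I (simple).

Each pole is a simple zero of Q(z) = z^4 + 81*z^2 + 1298, so Res(f, z₀) = P(z₀)/Q'(z₀) with P(z) = 4, Q'(z) = 4*z^3 + 162*z:
  Res(f, sqrt(22)*I) = (4)/(74*sqrt(22)*I) = -sqrt(22)*I/407
  Res(f, sqrt(59)*I) = (4)/(-74*sqrt(59)*I) = 2*sqrt(59)*I/2183

Sum of residues: I*(-59*sqrt(22) + 22*sqrt(59))/24013
∫_{-∞}^{∞} f(x) dx = 2πi · (I*(-59*sqrt(22) + 22*sqrt(59))/24013) = 2*pi*(-22*sqrt(59) + 59*sqrt(22))/24013

Final answer: 2*pi*(-22*sqrt(59) + 59*sqrt(22))/24013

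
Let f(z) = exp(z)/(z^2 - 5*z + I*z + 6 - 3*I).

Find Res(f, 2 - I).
Write f(z) = P(z)/Q(z) with P(z) = exp(z) and Q(z) = z^2 - 5*z + I*z + 6 - 3*I.
The denominator factors as Q(z) = (z - 2 + I)*(z - 3), so z = 2 - I is a simple zero of Q and P is analytic there; z = 2 - I is therefore a simple pole and
  Res(f, z₀) = P(z₀)/Q'(z₀).

Q'(z) = 2*z - 5 + I, so Q'(2 - I) = -1 - I.
P(2 - I) = exp(2 - I).

Res(f, 2 - I) = (exp(2 - I))/(-1 - I) = (-1/2 + I/2)*exp(2 - I)

Final answer: (-1/2 + I/2)*exp(2 - I)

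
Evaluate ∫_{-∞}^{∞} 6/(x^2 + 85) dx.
Let f(z) = 6/(z^2 + 85). The denominator has no real zeros and deg Q - deg P = 2 ≥ 2, so the integral of f over the upper semicircle |z| = R tends to 0 as R → ∞. Closing the contour in the upper half-plane,
  ∫_{-∞}^{∞} f(x) dx = 2πi · Σ Res(f, z_k)  over the poles with Im z_k > 0.

Zeros of the denominator: z^2 + 85 = 0 gives z = ±sqrt(85)*I.
Upper half-plane: z = sqrt(85)*I (simple).

Each pole is a simple zero of Q(z) = z^2 + 85, so Res(f, z₀) = P(z₀)/Q'(z₀) with P(z) = 6, Q'(z) = 2*z:
  Res(f, sqrt(85)*I) = (6)/(2*sqrt(85)*I) = -3*sqrt(85)*I/85

∫_{-∞}^{∞} f(x) dx = 2πi · (-3*sqrt(85)*I/85) = 6*sqrt(85)*pi/85

Final answer: 6*sqrt(85)*pi/85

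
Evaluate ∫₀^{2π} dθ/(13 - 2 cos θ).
2*sqrt(165)*pi/165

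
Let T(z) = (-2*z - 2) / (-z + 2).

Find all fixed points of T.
{2 - sqrt(6), 2 + sqrt(6)}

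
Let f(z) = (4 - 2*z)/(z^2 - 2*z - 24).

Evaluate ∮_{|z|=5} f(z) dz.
By the residue theorem, ∮_C f(z) dz = 2πi · (sum of the residues of f at the poles inside |z| = 5).

The denominator factors as (z - 6)*(z + 4), so the singularities of f are simple poles at z = 6, z = -4.
  |6|² = 36 > 25 = 5², so this pole is outside the contour.
  |-4|² = 16 < 25 = 5², so this pole is inside the contour.

With P(z) = 4 - 2*z and Q(z) = z^2 - 2*z - 24, each pole is simple, so Res(f, z₀) = P(z₀)/Q'(z₀) with Q'(z) = 2*z - 2.
  Res(f, -4) = P(-4)/Q'(-4) = (12)/(-10) = -6/5

∮_C f(z) dz = 2πi · (-6/5) = -12*I*pi/5

Final answer: -12*I*pi/5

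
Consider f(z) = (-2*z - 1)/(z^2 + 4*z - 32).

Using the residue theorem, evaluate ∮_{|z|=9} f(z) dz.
By the residue theorem, ∮_C f(z) dz = 2πi · (sum of the residues of f at the poles inside |z| = 9).

The denominator factors as (z + 8)*(z - 4), so the singularities of f are simple poles at z = -8, z = 4.
  |-8|² = 64 < 81 = 9², so this pole is inside the contour.
  |4|² = 16 < 81 = 9², so this pole is inside the contour.

With P(z) = -2*z - 1 and Q(z) = z^2 + 4*z - 32, each pole is simple, so Res(f, z₀) = P(z₀)/Q'(z₀) with Q'(z) = 2*z + 4.
  Res(f, -8) = P(-8)/Q'(-8) = (15)/(-12) = -5/4
  Res(f, 4) = P(4)/Q'(4) = (-9)/(12) = -3/4

Sum of residues inside C: -2
∮_C f(z) dz = 2πi · (-2) = -4*I*pi

Final answer: -4*I*pi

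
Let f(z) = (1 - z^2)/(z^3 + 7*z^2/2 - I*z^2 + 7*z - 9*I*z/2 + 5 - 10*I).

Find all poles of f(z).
{-2 + I, -3/2 - 2*I, 2*I}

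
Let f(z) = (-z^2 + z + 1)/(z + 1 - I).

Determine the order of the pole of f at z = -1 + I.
Factor the denominator:
  z + 1 - I = (z + 1 - I)

The numerator P(z) = -z^2 + z + 1 has P(-1 + I) = 3*I ≠ 0, so no factor of (z + 1 - I) cancels.
Near z = -1 + I we can therefore write f(z) = g(z)/(z + 1 - I) with g analytic at -1 + I and g(-1 + I) ≠ 0 (g is just the numerator).

Hence z = -1 + I is a pole of order 1.

Final answer: 1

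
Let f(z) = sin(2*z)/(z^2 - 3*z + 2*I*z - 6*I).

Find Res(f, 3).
Write f(z) = P(z)/Q(z) with P(z) = sin(2*z) and Q(z) = z^2 - 3*z + 2*I*z - 6*I.
The denominator factors as Q(z) = (z - 3)*(z + 2*I), so z = 3 is a simple zero of Q and P is analytic there; z = 3 is therefore a simple pole and
  Res(f, z₀) = P(z₀)/Q'(z₀).

Q'(z) = 2*z - 3 + 2*I, so Q'(3) = 3 + 2*I.
P(3) = sin(6).

Res(f, 3) = (sin(6))/(3 + 2*I) = (3/13 - 2*I/13)*sin(6)

Final answer: (3/13 - 2*I/13)*sin(6)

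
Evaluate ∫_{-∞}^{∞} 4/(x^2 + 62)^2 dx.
Let f(z) = 4/(z^2 + 62)^2. The denominator has no real zeros and deg Q - deg P = 4 ≥ 2, so the integral of f over the upper semicircle |z| = R tends to 0 as R → ∞. Closing the contour in the upper half-plane,
  ∫_{-∞}^{∞} f(x) dx = 2πi · Σ Res(f, z_k)  over the poles with Im z_k > 0.

Zeros of the denominator: z^2 + 62 = 0 gives z = ±sqrt(62)*I.
Upper half-plane: z = sqrt(62)*I (a pole of order 2).

Write f(z) = g(z)/(z - sqrt(62)*I)^2 with g(z) = 4/(z + sqrt(62)*I)^2. For a double pole, Res(f, z₀) = g'(z₀):
  g'(z) = -8/(z + sqrt(62)*I)^3
  Res(f, sqrt(62)*I) = g'(sqrt(62)*I) = -sqrt(62)*I/3844

∫_{-∞}^{∞} f(x) dx = 2πi · (-sqrt(62)*I/3844) = sqrt(62)*pi/1922

Final answer: sqrt(62)*pi/1922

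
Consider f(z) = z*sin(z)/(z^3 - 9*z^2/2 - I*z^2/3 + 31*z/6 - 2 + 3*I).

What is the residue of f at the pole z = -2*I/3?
Write f(z) = P(z)/Q(z) with P(z) = z*sin(z) and Q(z) = z^3 - 9*z^2/2 - I*z^2/3 + 31*z/6 - 2 + 3*I.
The denominator factors as Q(z) = (z - 3/2 - I)*(z + 2*I/3)*(z - 3), so z = -2*I/3 is a simple zero of Q and P is analytic there; z = -2*I/3 is therefore a simple pole and
  Res(f, z₀) = P(z₀)/Q'(z₀).

Q'(z) = 3*z^2 - 9*z - 2*I*z/3 + 31/6, so Q'(-2*I/3) = 61/18 + 6*I.
P(-2*I/3) = -2*sinh(2/3)/3.

Res(f, -2*I/3) = (-2*sinh(2/3)/3)/(61/18 + 6*I) = (-732/15385 + 1296*I/15385)*sinh(2/3)

Final answer: (-732/15385 + 1296*I/15385)*sinh(2/3)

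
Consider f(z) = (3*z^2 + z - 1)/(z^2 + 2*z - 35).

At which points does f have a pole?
The singularities of f are the zeros of the denominator. Factoring,
  z^2 + 2*z - 35 = (z + 7)*(z - 5)
so the candidates are z = -7, z = 5.

Check the numerator P(z) = 3*z^2 + z - 1 at each one:
  P(-7) = 139 ≠ 0, so z = -7 is a (simple) pole.
  P(5) = 79 ≠ 0, so z = 5 is a (simple) pole.

Poles of f: {-7, 5}

Final answer: {-7, 5}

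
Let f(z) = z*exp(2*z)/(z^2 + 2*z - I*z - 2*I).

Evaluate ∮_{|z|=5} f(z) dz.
By the residue theorem, ∮_C f(z) dz = 2πi · (sum of the residues of f at the poles inside |z| = 5).

The denominator factors as (z - I)*(z + 2), so the singularities of f are simple poles at z = I, z = -2.
  |I|² = 1 < 25 = 5², so this pole is inside the contour.
  |-2|² = 4 < 25 = 5², so this pole is inside the contour.

With P(z) = z*exp(2*z) and Q(z) = z^2 + 2*z - I*z - 2*I, each pole is simple, so Res(f, z₀) = P(z₀)/Q'(z₀) with Q'(z) = 2*z + 2 - I.
  Res(f, I) = P(I)/Q'(I) = (I*exp(2*I))/(2 + I) = (1/5 + 2*I/5)*exp(2*I)
  Res(f, -2) = P(-2)/Q'(-2) = (-2*exp(-4))/(-2 - I) = (4/5 - 2*I/5)*exp(-4)

Sum of residues inside C: (4/5 - 2*I/5)*exp(-4) + (1/5 + 2*I/5)*exp(2*I)
∮_C f(z) dz = 2πi · ((4/5 - 2*I/5)*exp(-4) + (1/5 + 2*I/5)*exp(2*I)) = pi*(-4/5 + 2*I/5)*exp(2*I) + pi*(4/5 + 8*I/5)*exp(-4)

Final answer: pi*(-4/5 + 2*I/5)*exp(2*I) + pi*(4/5 + 8*I/5)*exp(-4)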